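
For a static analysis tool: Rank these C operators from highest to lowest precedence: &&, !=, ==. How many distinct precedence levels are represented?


Looking up precedence for each operator:
  && -> precedence 2
  != -> precedence 3
  == -> precedence 3
Sorted highest to lowest: !=, ==, &&
Distinct precedence values: [3, 2]
Number of distinct levels: 2

2


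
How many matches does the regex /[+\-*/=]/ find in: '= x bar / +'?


Pattern: /[+\-*/=]/ (operators)
Input: '= x bar / +'
Scanning for matches:
  Match 1: '='
  Match 2: '/'
  Match 3: '+'
Total matches: 3

3


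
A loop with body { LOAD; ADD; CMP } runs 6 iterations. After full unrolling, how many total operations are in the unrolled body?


Loop body operations: LOAD, ADD, CMP (3 ops per iteration)
Unrolling 6 iterations:
  Iteration 1: LOAD, ADD, CMP (3 ops)
  Iteration 2: LOAD, ADD, CMP (3 ops)
  Iteration 3: LOAD, ADD, CMP (3 ops)
  Iteration 4: LOAD, ADD, CMP (3 ops)
  Iteration 5: LOAD, ADD, CMP (3 ops)
  Iteration 6: LOAD, ADD, CMP (3 ops)
Total: 6 iterations * 3 ops/iter = 18 operations

18


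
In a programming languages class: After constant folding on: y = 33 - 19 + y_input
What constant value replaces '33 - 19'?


Identifying constant sub-expression:
  Original: y = 33 - 19 + y_input
  33 and 19 are both compile-time constants
  Evaluating: 33 - 19 = 14
  After folding: y = 14 + y_input

14


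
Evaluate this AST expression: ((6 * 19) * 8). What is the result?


Expression: ((6 * 19) * 8)
Evaluating step by step:
  6 * 19 = 114
  114 * 8 = 912
Result: 912

912


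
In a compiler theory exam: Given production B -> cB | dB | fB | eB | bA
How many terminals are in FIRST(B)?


Production: B -> cB | dB | fB | eB | bA
Examining each alternative for leading terminals:
  B -> cB : first terminal = 'c'
  B -> dB : first terminal = 'd'
  B -> fB : first terminal = 'f'
  B -> eB : first terminal = 'e'
  B -> bA : first terminal = 'b'
FIRST(B) = {b, c, d, e, f}
Count: 5

5


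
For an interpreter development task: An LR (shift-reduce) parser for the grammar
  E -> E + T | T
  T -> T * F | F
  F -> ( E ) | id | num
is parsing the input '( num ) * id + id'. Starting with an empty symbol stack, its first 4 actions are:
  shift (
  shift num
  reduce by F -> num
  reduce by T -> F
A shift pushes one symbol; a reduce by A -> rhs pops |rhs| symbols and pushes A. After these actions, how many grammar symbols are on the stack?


Tracking the symbol stack through each action:
  Action 1: shift '(' : push -> stack = [(] (size 1)
  Action 2: shift 'num' : push -> stack = [(, num] (size 2)
  Action 3: reduce by F -> num : pop 1, push F -> stack = [(, F] (size 2)
  Action 4: reduce by T -> F : pop 1, push T -> stack = [(, T] (size 2)
Final stack size: 2

2


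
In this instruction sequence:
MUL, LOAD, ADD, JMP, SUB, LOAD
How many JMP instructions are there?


Scanning instruction sequence for JMP:
  Position 1: MUL
  Position 2: LOAD
  Position 3: ADD
  Position 4: JMP <- MATCH
  Position 5: SUB
  Position 6: LOAD
Matches at positions: [4]
Total JMP count: 1

1


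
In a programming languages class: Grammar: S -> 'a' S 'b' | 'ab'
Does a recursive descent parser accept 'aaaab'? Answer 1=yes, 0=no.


Grammar accepts strings of the form a^n b^n (n >= 1)
Word: 'aaaab'
Counting: 4 a's and 1 b's
Check: 4 == 1? No
Mismatch: a-count != b-count
Rejected

0


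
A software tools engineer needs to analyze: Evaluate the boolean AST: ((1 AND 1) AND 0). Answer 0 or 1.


Step 1: Evaluate inner node
  1 AND 1 = 1
Step 2: Evaluate root node
  1 AND 0 = 0

0


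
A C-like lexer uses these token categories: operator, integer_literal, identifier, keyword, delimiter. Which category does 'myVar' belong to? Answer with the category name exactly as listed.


Token: 'myVar'
Checking categories:
  identifier: YES
  integer_literal: no
  operator: no
  keyword: no
  delimiter: no
Category: identifier

identifier


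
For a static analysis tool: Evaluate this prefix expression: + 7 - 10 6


Parsing prefix expression: + 7 - 10 6
Step 1: Innermost operation '- 10 6'
  10 - 6 = 4
Step 2: Outer operation '+ 7 [4]'
  7 + 4 = 11

11


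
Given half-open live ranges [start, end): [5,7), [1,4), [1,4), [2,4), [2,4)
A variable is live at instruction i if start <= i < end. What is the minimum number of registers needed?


Live ranges:
  Var0: [5, 7)
  Var1: [1, 4)
  Var2: [1, 4)
  Var3: [2, 4)
  Var4: [2, 4)
Sweep-line events (position, delta, active):
  pos=1 start -> active=1
  pos=1 start -> active=2
  pos=2 start -> active=3
  pos=2 start -> active=4
  pos=4 end -> active=3
  pos=4 end -> active=2
  pos=4 end -> active=1
  pos=4 end -> active=0
  pos=5 start -> active=1
  pos=7 end -> active=0
Maximum simultaneous active: 4
Minimum registers needed: 4

4


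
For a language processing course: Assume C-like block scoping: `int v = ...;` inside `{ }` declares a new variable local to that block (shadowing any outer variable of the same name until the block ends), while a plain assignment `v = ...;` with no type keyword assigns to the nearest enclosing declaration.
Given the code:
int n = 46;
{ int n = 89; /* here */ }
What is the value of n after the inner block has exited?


Analyzing scoping rules:
Outer scope: declares n = 46
Inner block: 'int n = 89;' declares a NEW n that shadows the outer one
When the block exits the inner n goes out of scope; the outer n was never modified -> 46
Result: 46

46


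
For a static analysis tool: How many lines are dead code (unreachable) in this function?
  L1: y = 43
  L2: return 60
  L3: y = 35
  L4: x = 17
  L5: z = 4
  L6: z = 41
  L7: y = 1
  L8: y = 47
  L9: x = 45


Analyzing control flow:
  L1: reachable (before return)
  L2: reachable (return statement)
  L3: DEAD (after return at L2)
  L4: DEAD (after return at L2)
  L5: DEAD (after return at L2)
  L6: DEAD (after return at L2)
  L7: DEAD (after return at L2)
  L8: DEAD (after return at L2)
  L9: DEAD (after return at L2)
Return at L2, total lines = 9
Dead lines: L3 through L9
Count: 7

7


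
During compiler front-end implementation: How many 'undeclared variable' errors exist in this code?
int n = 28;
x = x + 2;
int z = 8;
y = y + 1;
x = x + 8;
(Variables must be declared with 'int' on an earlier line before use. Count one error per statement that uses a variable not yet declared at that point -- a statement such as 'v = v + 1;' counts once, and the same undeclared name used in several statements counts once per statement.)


Scanning code line by line:
  Line 1: declare 'n' -> declared = ['n']
  Line 2: use 'x' -> ERROR (undeclared)
  Line 3: declare 'z' -> declared = ['n', 'z']
  Line 4: use 'y' -> ERROR (undeclared)
  Line 5: use 'x' -> ERROR (undeclared)
Total undeclared variable errors: 3

3


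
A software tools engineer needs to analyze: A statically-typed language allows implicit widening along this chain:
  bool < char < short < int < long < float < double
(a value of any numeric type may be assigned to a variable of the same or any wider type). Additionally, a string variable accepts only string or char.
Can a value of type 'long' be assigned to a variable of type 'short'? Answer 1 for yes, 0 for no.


Target variable type: short
Source value type: long
Numeric ranks: long=4, short=2
Widening allowed iff rank(source) <= rank(target): 4 <= 2? No
Result: 0

0


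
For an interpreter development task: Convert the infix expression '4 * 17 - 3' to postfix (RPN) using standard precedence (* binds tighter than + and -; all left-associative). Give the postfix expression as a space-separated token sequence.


Applying the shunting-yard algorithm:
  Operand 4 -> output
  Push '*' onto operator stack -> op-stack: [*]
  Operand 17 -> output
  See '-' (prec 1); top '*' (prec 2) >= it -> pop '*' to output
  Push '-' onto operator stack -> op-stack: [-]
  Operand 3 -> output
  End of input: pop '-' to output
Postfix result: 4 17 * 3 -

4 17 * 3 -


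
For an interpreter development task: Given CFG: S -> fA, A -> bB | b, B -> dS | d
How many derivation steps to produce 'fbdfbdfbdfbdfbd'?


Grammar: S -> fA, A -> bB | b, B -> dS | d
Deriving 'fbdfbdfbdfbdfbd':
Step 1: S -> fA => fA
Step 2: A -> bB => fbB
Step 3: B -> dS => fbdS
Step 4: S -> fA => fbdfA
Step 5: A -> bB => fbdfbB
Step 6: B -> dS => fbdfbdS
Step 7: S -> fA => fbdfbdfA
Step 8: A -> bB => fbdfbdfbB
Step 9: B -> dS => fbdfbdfbdS
Step 10: S -> fA => fbdfbdfbdfA
Step 11: A -> bB => fbdfbdfbdfbB
Step 12: B -> dS => fbdfbdfbdfbdS
Step 13: S -> fA => fbdfbdfbdfbdfA
Step 14: A -> bB => fbdfbdfbdfbdfbB
Step 15: B -> d => fbdfbdfbdfbdfbd
Total derivation steps: 15

15


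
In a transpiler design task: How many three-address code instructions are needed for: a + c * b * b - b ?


Expression: a + c * b * b - b
Generating three-address code (respecting * over +/- precedence):
  Instruction 1: t1 = c * b
  Instruction 2: t2 = t1 * b
  Instruction 3: t3 = a + t2
  Instruction 4: t4 = t3 - b
Total instructions: 4

4


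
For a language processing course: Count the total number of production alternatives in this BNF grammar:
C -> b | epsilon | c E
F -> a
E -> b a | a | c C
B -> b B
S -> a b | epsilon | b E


Counting alternatives per rule:
  C: 3 alternative(s)
  F: 1 alternative(s)
  E: 3 alternative(s)
  B: 1 alternative(s)
  S: 3 alternative(s)
Sum: 3 + 1 + 3 + 1 + 3 = 11

11


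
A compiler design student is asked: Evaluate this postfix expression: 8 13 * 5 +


Processing tokens left to right:
Push 8, Push 13
Pop 8 and 13, compute 8 * 13 = 104, push 104
Push 5
Pop 104 and 5, compute 104 + 5 = 109, push 109
Stack result: 109

109


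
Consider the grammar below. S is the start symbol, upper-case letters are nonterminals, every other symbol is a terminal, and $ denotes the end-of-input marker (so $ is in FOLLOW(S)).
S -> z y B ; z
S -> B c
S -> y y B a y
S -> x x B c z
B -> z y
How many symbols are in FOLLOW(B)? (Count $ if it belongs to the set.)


S is the start symbol and does not occur in any rule body, so FOLLOW(S) = {$}.
Examining every occurrence of B in a rule body:
  S -> z y B ; z : B is followed by terminal ';' -> add ';'
  S -> B c : B is followed by terminal 'c' -> add 'c'
  S -> y y B a y : B is followed by terminal 'a' -> add 'a'
  S -> x x B c z : B is followed by terminal 'c' -> add 'c' (already in the set)
  B -> z y : B does not occur in the body -> contributes nothing
FOLLOW(B) = {;, a, c}
Count: 3

3


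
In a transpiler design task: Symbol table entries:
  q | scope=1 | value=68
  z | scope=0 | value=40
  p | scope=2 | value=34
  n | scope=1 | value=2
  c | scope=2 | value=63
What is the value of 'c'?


Searching symbol table for 'c':
  q | scope=1 | value=68
  z | scope=0 | value=40
  p | scope=2 | value=34
  n | scope=1 | value=2
  c | scope=2 | value=63 <- MATCH
Found 'c' at scope 2 with value 63

63


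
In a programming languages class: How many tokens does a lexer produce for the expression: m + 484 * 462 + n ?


Scanning 'm + 484 * 462 + n'
Token 1: 'm' -> identifier
Token 2: '+' -> operator
Token 3: '484' -> integer_literal
Token 4: '*' -> operator
Token 5: '462' -> integer_literal
Token 6: '+' -> operator
Token 7: 'n' -> identifier
Total tokens: 7

7


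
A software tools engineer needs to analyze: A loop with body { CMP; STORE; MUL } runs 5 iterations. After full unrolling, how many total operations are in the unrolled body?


Loop body operations: CMP, STORE, MUL (3 ops per iteration)
Unrolling 5 iterations:
  Iteration 1: CMP, STORE, MUL (3 ops)
  Iteration 2: CMP, STORE, MUL (3 ops)
  Iteration 3: CMP, STORE, MUL (3 ops)
  Iteration 4: CMP, STORE, MUL (3 ops)
  Iteration 5: CMP, STORE, MUL (3 ops)
Total: 5 iterations * 3 ops/iter = 15 operations

15


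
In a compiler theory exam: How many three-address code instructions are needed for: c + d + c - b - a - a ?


Expression: c + d + c - b - a - a
Generating three-address code (respecting * over +/- precedence):
  Instruction 1: t1 = c + d
  Instruction 2: t2 = t1 + c
  Instruction 3: t3 = t2 - b
  Instruction 4: t4 = t3 - a
  Instruction 5: t5 = t4 - a
Total instructions: 5

5


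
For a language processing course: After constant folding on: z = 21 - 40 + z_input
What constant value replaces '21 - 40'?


Identifying constant sub-expression:
  Original: z = 21 - 40 + z_input
  21 and 40 are both compile-time constants
  Evaluating: 21 - 40 = -19
  After folding: z = -19 + z_input

-19


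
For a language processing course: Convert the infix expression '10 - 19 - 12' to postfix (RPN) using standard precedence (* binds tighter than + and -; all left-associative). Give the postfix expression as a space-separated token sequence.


Applying the shunting-yard algorithm:
  Operand 10 -> output
  Push '-' onto operator stack -> op-stack: [-]
  Operand 19 -> output
  See '-' (prec 1); top '-' (prec 1) >= it -> pop '-' to output
  Push '-' onto operator stack -> op-stack: [-]
  Operand 12 -> output
  End of input: pop '-' to output
Postfix result: 10 19 - 12 -

10 19 - 12 -


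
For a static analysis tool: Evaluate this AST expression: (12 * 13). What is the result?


Expression: (12 * 13)
Evaluating step by step:
  12 * 13 = 156
Result: 156

156


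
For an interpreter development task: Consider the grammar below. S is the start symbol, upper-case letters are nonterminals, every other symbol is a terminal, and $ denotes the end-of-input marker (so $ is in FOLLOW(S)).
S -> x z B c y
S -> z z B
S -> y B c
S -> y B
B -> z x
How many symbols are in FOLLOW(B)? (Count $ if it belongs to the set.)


S is the start symbol and does not occur in any rule body, so FOLLOW(S) = {$}.
Examining every occurrence of B in a rule body:
  S -> x z B c y : B is followed by terminal 'c' -> add 'c'
  S -> z z B : B is at the right end -> add FOLLOW(S) = {$}
  S -> y B c : B is followed by terminal 'c' -> add 'c' (already in the set)
  S -> y B : B is at the right end -> add FOLLOW(S) = {$} (already in the set)
  B -> z x : B does not occur in the body -> contributes nothing
FOLLOW(B) = {c, $}
Count: 2

2


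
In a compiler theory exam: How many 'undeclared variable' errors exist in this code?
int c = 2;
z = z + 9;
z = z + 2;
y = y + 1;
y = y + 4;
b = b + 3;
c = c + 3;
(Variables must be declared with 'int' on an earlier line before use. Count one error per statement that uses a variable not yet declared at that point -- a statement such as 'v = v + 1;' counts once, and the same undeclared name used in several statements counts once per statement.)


Scanning code line by line:
  Line 1: declare 'c' -> declared = ['c']
  Line 2: use 'z' -> ERROR (undeclared)
  Line 3: use 'z' -> ERROR (undeclared)
  Line 4: use 'y' -> ERROR (undeclared)
  Line 5: use 'y' -> ERROR (undeclared)
  Line 6: use 'b' -> ERROR (undeclared)
  Line 7: use 'c' -> OK (declared)
Total undeclared variable errors: 5

5


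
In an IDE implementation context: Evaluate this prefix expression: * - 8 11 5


Parsing prefix expression: * - 8 11 5
Step 1: Innermost operation '- 8 11'
  8 - 11 = -3
Step 2: Outer operation '* [-3] 5'
  -3 * 5 = -15

-15


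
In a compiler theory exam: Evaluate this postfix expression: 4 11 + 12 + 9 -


Processing tokens left to right:
Push 4, Push 11
Pop 4 and 11, compute 4 + 11 = 15, push 15
Push 12
Pop 15 and 12, compute 15 + 12 = 27, push 27
Push 9
Pop 27 and 9, compute 27 - 9 = 18, push 18
Stack result: 18

18


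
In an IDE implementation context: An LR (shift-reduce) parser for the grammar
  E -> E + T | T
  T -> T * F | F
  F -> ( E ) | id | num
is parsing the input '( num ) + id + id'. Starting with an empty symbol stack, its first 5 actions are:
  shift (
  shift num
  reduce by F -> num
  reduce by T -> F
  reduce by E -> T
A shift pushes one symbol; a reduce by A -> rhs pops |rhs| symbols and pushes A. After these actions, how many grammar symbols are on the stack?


Tracking the symbol stack through each action:
  Action 1: shift '(' : push -> stack = [(] (size 1)
  Action 2: shift 'num' : push -> stack = [(, num] (size 2)
  Action 3: reduce by F -> num : pop 1, push F -> stack = [(, F] (size 2)
  Action 4: reduce by T -> F : pop 1, push T -> stack = [(, T] (size 2)
  Action 5: reduce by E -> T : pop 1, push E -> stack = [(, E] (size 2)
Final stack size: 2

2


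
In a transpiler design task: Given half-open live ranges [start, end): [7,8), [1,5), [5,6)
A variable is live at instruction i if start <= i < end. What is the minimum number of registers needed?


Live ranges:
  Var0: [7, 8)
  Var1: [1, 5)
  Var2: [5, 6)
Sweep-line events (position, delta, active):
  pos=1 start -> active=1
  pos=5 end -> active=0
  pos=5 start -> active=1
  pos=6 end -> active=0
  pos=7 start -> active=1
  pos=8 end -> active=0
Maximum simultaneous active: 1
Minimum registers needed: 1

1


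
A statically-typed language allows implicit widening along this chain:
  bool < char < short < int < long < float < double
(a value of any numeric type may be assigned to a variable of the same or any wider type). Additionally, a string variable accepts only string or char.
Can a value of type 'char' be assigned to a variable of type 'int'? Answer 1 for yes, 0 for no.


Target variable type: int
Source value type: char
Numeric ranks: char=1, int=3
Widening allowed iff rank(source) <= rank(target): 1 <= 3? Yes
Result: 1

1


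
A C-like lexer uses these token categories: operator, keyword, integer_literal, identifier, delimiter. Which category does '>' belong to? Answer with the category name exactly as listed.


Token: '>'
Checking categories:
  identifier: no
  integer_literal: no
  operator: YES
  keyword: no
  delimiter: no
Category: operator

operator


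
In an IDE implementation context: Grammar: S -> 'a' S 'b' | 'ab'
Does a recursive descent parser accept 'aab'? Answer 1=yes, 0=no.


Grammar accepts strings of the form a^n b^n (n >= 1)
Word: 'aab'
Counting: 2 a's and 1 b's
Check: 2 == 1? No
Mismatch: a-count != b-count
Rejected

0


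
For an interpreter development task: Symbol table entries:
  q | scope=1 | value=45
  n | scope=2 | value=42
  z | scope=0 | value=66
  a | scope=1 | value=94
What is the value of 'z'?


Searching symbol table for 'z':
  q | scope=1 | value=45
  n | scope=2 | value=42
  z | scope=0 | value=66 <- MATCH
  a | scope=1 | value=94
Found 'z' at scope 0 with value 66

66


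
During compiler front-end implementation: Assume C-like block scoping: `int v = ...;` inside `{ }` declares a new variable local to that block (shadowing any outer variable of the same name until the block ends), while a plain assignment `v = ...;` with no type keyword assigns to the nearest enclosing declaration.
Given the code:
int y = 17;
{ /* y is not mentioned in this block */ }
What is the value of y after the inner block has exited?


Analyzing scoping rules:
Outer scope: declares y = 17
Inner block: y is neither redeclared nor assigned -> unchanged
After the block -> 17
Result: 17

17


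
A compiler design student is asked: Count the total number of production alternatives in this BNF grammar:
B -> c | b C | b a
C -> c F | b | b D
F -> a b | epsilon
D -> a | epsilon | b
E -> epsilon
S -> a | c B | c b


Counting alternatives per rule:
  B: 3 alternative(s)
  C: 3 alternative(s)
  F: 2 alternative(s)
  D: 3 alternative(s)
  E: 1 alternative(s)
  S: 3 alternative(s)
Sum: 3 + 3 + 2 + 3 + 1 + 3 = 15

15


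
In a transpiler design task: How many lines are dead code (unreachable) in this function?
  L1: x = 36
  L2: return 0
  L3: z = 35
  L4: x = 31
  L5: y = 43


Analyzing control flow:
  L1: reachable (before return)
  L2: reachable (return statement)
  L3: DEAD (after return at L2)
  L4: DEAD (after return at L2)
  L5: DEAD (after return at L2)
Return at L2, total lines = 5
Dead lines: L3 through L5
Count: 3

3


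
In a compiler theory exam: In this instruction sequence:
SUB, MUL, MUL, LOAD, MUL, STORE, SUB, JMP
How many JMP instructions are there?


Scanning instruction sequence for JMP:
  Position 1: SUB
  Position 2: MUL
  Position 3: MUL
  Position 4: LOAD
  Position 5: MUL
  Position 6: STORE
  Position 7: SUB
  Position 8: JMP <- MATCH
Matches at positions: [8]
Total JMP count: 1

1


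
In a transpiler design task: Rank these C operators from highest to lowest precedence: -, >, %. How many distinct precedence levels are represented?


Looking up precedence for each operator:
  - -> precedence 5
  > -> precedence 4
  % -> precedence 6
Sorted highest to lowest: %, -, >
Distinct precedence values: [6, 5, 4]
Number of distinct levels: 3

3


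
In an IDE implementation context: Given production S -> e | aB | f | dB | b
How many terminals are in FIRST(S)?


Production: S -> e | aB | f | dB | b
Examining each alternative for leading terminals:
  S -> e : first terminal = 'e'
  S -> aB : first terminal = 'a'
  S -> f : first terminal = 'f'
  S -> dB : first terminal = 'd'
  S -> b : first terminal = 'b'
FIRST(S) = {a, b, d, e, f}
Count: 5

5


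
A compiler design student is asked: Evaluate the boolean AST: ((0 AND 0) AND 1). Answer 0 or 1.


Step 1: Evaluate inner node
  0 AND 0 = 0
Step 2: Evaluate root node
  0 AND 1 = 0

0


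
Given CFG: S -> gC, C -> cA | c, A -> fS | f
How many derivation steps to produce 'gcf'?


Grammar: S -> gC, C -> cA | c, A -> fS | f
Deriving 'gcf':
Step 1: S -> gC => gC
Step 2: C -> cA => gcA
Step 3: A -> f => gcf
Total derivation steps: 3

3


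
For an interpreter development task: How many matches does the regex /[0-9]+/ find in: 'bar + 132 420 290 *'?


Pattern: /[0-9]+/ (int literals)
Input: 'bar + 132 420 290 *'
Scanning for matches:
  Match 1: '132'
  Match 2: '420'
  Match 3: '290'
Total matches: 3

3


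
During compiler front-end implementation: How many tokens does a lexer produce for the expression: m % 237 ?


Scanning 'm % 237'
Token 1: 'm' -> identifier
Token 2: '%' -> operator
Token 3: '237' -> integer_literal
Total tokens: 3

3


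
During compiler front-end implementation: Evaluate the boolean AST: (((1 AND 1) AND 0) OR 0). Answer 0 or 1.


Step 1: Evaluate inner node
  1 AND 1 = 1
Step 2: Evaluate next node
  1 AND 0 = 0
Step 3: Evaluate root node
  0 OR 0 = 0

0


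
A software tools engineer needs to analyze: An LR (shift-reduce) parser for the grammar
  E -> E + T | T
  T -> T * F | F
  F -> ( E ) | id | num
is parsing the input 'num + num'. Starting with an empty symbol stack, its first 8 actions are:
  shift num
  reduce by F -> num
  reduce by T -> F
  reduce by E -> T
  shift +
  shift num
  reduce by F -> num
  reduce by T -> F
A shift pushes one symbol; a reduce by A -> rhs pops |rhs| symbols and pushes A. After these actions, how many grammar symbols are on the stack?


Tracking the symbol stack through each action:
  Action 1: shift 'num' : push -> stack = [num] (size 1)
  Action 2: reduce by F -> num : pop 1, push F -> stack = [F] (size 1)
  Action 3: reduce by T -> F : pop 1, push T -> stack = [T] (size 1)
  Action 4: reduce by E -> T : pop 1, push E -> stack = [E] (size 1)
  Action 5: shift '+' : push -> stack = [E, +] (size 2)
  Action 6: shift 'num' : push -> stack = [E, +, num] (size 3)
  Action 7: reduce by F -> num : pop 1, push F -> stack = [E, +, F] (size 3)
  Action 8: reduce by T -> F : pop 1, push T -> stack = [E, +, T] (size 3)
Final stack size: 3

3


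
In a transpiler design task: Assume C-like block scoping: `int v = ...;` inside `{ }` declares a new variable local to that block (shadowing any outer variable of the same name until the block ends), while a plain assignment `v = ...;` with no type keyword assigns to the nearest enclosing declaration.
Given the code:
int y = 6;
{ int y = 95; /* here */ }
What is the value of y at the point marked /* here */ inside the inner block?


Analyzing scoping rules:
Outer scope: declares y = 6
Inner block: 'int y = 95;' declares a NEW y that shadows the outer one
Inside the block the inner declaration is in scope -> 95
Result: 95

95


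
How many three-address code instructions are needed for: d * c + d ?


Expression: d * c + d
Generating three-address code (respecting * over +/- precedence):
  Instruction 1: t1 = d * c
  Instruction 2: t2 = t1 + d
Total instructions: 2

2


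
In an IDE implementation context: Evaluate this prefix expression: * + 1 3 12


Parsing prefix expression: * + 1 3 12
Step 1: Innermost operation '+ 1 3'
  1 + 3 = 4
Step 2: Outer operation '* [4] 12'
  4 * 12 = 48

48


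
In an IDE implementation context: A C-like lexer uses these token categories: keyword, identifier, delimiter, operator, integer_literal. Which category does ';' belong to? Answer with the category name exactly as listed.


Token: ';'
Checking categories:
  identifier: no
  integer_literal: no
  operator: no
  keyword: no
  delimiter: YES
Category: delimiter

delimiter


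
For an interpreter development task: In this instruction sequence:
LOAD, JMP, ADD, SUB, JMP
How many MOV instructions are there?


Scanning instruction sequence for MOV:
  Position 1: LOAD
  Position 2: JMP
  Position 3: ADD
  Position 4: SUB
  Position 5: JMP
Matches at positions: []
Total MOV count: 0

0


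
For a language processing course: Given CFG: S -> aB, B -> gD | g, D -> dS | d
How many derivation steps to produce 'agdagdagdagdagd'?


Grammar: S -> aB, B -> gD | g, D -> dS | d
Deriving 'agdagdagdagdagd':
Step 1: S -> aB => aB
Step 2: B -> gD => agD
Step 3: D -> dS => agdS
Step 4: S -> aB => agdaB
Step 5: B -> gD => agdagD
Step 6: D -> dS => agdagdS
Step 7: S -> aB => agdagdaB
Step 8: B -> gD => agdagdagD
Step 9: D -> dS => agdagdagdS
Step 10: S -> aB => agdagdagdaB
Step 11: B -> gD => agdagdagdagD
Step 12: D -> dS => agdagdagdagdS
Step 13: S -> aB => agdagdagdagdaB
Step 14: B -> gD => agdagdagdagdagD
Step 15: D -> d => agdagdagdagdagd
Total derivation steps: 15

15


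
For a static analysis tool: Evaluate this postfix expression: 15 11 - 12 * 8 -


Processing tokens left to right:
Push 15, Push 11
Pop 15 and 11, compute 15 - 11 = 4, push 4
Push 12
Pop 4 and 12, compute 4 * 12 = 48, push 48
Push 8
Pop 48 and 8, compute 48 - 8 = 40, push 40
Stack result: 40

40


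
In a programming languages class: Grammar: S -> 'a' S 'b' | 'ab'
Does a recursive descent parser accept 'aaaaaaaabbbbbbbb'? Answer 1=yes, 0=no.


Grammar accepts strings of the form a^n b^n (n >= 1)
Word: 'aaaaaaaabbbbbbbb'
Counting: 8 a's and 8 b's
Check: 8 == 8? Yes
Derivation (S -> aSb applied 7 time(s), then S -> ab): S => aSb => aaSbb => aaaSbbb => aaaaSbbbb => aaaaaSbbbbb => aaaaaaSbbbbbb => aaaaaaaSbbbbbbb => aaaaaaaabbbbbbbb
Accepted

1


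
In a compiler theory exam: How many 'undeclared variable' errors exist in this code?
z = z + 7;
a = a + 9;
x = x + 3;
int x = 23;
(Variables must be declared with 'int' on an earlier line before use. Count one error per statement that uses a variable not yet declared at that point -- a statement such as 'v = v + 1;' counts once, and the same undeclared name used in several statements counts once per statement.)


Scanning code line by line:
  Line 1: use 'z' -> ERROR (undeclared)
  Line 2: use 'a' -> ERROR (undeclared)
  Line 3: use 'x' -> ERROR (undeclared)
  Line 4: declare 'x' -> declared = ['x']
Total undeclared variable errors: 3

3


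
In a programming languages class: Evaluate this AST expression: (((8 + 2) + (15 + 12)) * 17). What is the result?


Expression: (((8 + 2) + (15 + 12)) * 17)
Evaluating step by step:
  8 + 2 = 10
  15 + 12 = 27
  10 + 27 = 37
  37 * 17 = 629
Result: 629

629


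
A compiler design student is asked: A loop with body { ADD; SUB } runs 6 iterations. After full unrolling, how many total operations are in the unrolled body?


Loop body operations: ADD, SUB (2 ops per iteration)
Unrolling 6 iterations:
  Iteration 1: ADD, SUB (2 ops)
  Iteration 2: ADD, SUB (2 ops)
  Iteration 3: ADD, SUB (2 ops)
  Iteration 4: ADD, SUB (2 ops)
  Iteration 5: ADD, SUB (2 ops)
  Iteration 6: ADD, SUB (2 ops)
Total: 6 iterations * 2 ops/iter = 12 operations

12


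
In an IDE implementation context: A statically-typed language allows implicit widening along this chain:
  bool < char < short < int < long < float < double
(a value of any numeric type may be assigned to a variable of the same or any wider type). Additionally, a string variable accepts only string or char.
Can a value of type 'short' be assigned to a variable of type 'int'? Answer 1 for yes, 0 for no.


Target variable type: int
Source value type: short
Numeric ranks: short=2, int=3
Widening allowed iff rank(source) <= rank(target): 2 <= 3? Yes
Result: 1

1


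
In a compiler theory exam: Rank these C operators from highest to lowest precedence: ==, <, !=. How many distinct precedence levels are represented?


Looking up precedence for each operator:
  == -> precedence 3
  < -> precedence 4
  != -> precedence 3
Sorted highest to lowest: <, ==, !=
Distinct precedence values: [4, 3]
Number of distinct levels: 2

2


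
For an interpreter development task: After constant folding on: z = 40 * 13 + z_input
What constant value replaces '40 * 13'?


Identifying constant sub-expression:
  Original: z = 40 * 13 + z_input
  40 and 13 are both compile-time constants
  Evaluating: 40 * 13 = 520
  After folding: z = 520 + z_input

520


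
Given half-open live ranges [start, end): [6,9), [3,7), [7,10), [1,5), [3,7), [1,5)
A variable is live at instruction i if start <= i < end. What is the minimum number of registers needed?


Live ranges:
  Var0: [6, 9)
  Var1: [3, 7)
  Var2: [7, 10)
  Var3: [1, 5)
  Var4: [3, 7)
  Var5: [1, 5)
Sweep-line events (position, delta, active):
  pos=1 start -> active=1
  pos=1 start -> active=2
  pos=3 start -> active=3
  pos=3 start -> active=4
  pos=5 end -> active=3
  pos=5 end -> active=2
  pos=6 start -> active=3
  pos=7 end -> active=2
  pos=7 end -> active=1
  pos=7 start -> active=2
  pos=9 end -> active=1
  pos=10 end -> active=0
Maximum simultaneous active: 4
Minimum registers needed: 4

4


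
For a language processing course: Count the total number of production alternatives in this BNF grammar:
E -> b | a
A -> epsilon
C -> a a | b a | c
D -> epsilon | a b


Counting alternatives per rule:
  E: 2 alternative(s)
  A: 1 alternative(s)
  C: 3 alternative(s)
  D: 2 alternative(s)
Sum: 2 + 1 + 3 + 2 = 8

8


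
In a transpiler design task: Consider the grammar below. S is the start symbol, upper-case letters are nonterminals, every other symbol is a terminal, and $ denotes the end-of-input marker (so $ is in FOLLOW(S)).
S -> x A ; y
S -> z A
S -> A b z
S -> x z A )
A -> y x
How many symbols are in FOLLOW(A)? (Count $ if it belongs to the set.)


S is the start symbol and does not occur in any rule body, so FOLLOW(S) = {$}.
Examining every occurrence of A in a rule body:
  S -> x A ; y : A is followed by terminal ';' -> add ';'
  S -> z A : A is at the right end -> add FOLLOW(S) = {$}
  S -> A b z : A is followed by terminal 'b' -> add 'b'
  S -> x z A ) : A is followed by terminal ')' -> add ')'
  A -> y x : A does not occur in the body -> contributes nothing
FOLLOW(A) = {), ;, b, $}
Count: 4

4


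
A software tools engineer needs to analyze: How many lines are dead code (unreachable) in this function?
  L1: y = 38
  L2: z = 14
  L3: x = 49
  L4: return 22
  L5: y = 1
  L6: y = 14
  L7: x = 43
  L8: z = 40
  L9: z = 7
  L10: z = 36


Analyzing control flow:
  L1: reachable (before return)
  L2: reachable (before return)
  L3: reachable (before return)
  L4: reachable (return statement)
  L5: DEAD (after return at L4)
  L6: DEAD (after return at L4)
  L7: DEAD (after return at L4)
  L8: DEAD (after return at L4)
  L9: DEAD (after return at L4)
  L10: DEAD (after return at L4)
Return at L4, total lines = 10
Dead lines: L5 through L10
Count: 6

6


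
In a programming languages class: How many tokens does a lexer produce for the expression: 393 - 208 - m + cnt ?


Scanning '393 - 208 - m + cnt'
Token 1: '393' -> integer_literal
Token 2: '-' -> operator
Token 3: '208' -> integer_literal
Token 4: '-' -> operator
Token 5: 'm' -> identifier
Token 6: '+' -> operator
Token 7: 'cnt' -> identifier
Total tokens: 7

7


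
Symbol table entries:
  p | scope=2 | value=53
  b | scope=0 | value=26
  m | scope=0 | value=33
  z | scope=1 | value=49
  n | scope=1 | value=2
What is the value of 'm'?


Searching symbol table for 'm':
  p | scope=2 | value=53
  b | scope=0 | value=26
  m | scope=0 | value=33 <- MATCH
  z | scope=1 | value=49
  n | scope=1 | value=2
Found 'm' at scope 0 with value 33

33


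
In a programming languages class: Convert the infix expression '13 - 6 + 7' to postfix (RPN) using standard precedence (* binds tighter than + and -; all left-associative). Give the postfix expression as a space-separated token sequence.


Applying the shunting-yard algorithm:
  Operand 13 -> output
  Push '-' onto operator stack -> op-stack: [-]
  Operand 6 -> output
  See '+' (prec 1); top '-' (prec 1) >= it -> pop '-' to output
  Push '+' onto operator stack -> op-stack: [+]
  Operand 7 -> output
  End of input: pop '+' to output
Postfix result: 13 6 - 7 +

13 6 - 7 +


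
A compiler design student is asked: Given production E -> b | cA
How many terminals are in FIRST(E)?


Production: E -> b | cA
Examining each alternative for leading terminals:
  E -> b : first terminal = 'b'
  E -> cA : first terminal = 'c'
FIRST(E) = {b, c}
Count: 2

2


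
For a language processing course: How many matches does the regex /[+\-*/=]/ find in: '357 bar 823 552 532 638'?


Pattern: /[+\-*/=]/ (operators)
Input: '357 bar 823 552 532 638'
Scanning for matches:
Total matches: 0

0


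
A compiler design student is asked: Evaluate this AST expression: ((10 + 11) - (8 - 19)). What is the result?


Expression: ((10 + 11) - (8 - 19))
Evaluating step by step:
  10 + 11 = 21
  8 - 19 = -11
  21 - -11 = 32
Result: 32

32


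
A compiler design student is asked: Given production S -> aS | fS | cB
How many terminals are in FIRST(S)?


Production: S -> aS | fS | cB
Examining each alternative for leading terminals:
  S -> aS : first terminal = 'a'
  S -> fS : first terminal = 'f'
  S -> cB : first terminal = 'c'
FIRST(S) = {a, c, f}
Count: 3

3


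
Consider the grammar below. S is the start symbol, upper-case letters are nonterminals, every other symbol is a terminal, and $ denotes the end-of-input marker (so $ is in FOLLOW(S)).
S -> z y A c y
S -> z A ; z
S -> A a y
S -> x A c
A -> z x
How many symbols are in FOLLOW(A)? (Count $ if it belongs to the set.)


S is the start symbol and does not occur in any rule body, so FOLLOW(S) = {$}.
Examining every occurrence of A in a rule body:
  S -> z y A c y : A is followed by terminal 'c' -> add 'c'
  S -> z A ; z : A is followed by terminal ';' -> add ';'
  S -> A a y : A is followed by terminal 'a' -> add 'a'
  S -> x A c : A is followed by terminal 'c' -> add 'c' (already in the set)
  A -> z x : A does not occur in the body -> contributes nothing
FOLLOW(A) = {;, a, c}
Count: 3

3


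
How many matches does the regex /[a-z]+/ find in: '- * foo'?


Pattern: /[a-z]+/ (identifiers)
Input: '- * foo'
Scanning for matches:
  Match 1: 'foo'
Total matches: 1

1


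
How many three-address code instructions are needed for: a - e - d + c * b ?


Expression: a - e - d + c * b
Generating three-address code (respecting * over +/- precedence):
  Instruction 1: t1 = c * b
  Instruction 2: t2 = a - e
  Instruction 3: t3 = t2 - d
  Instruction 4: t4 = t3 + t1
Total instructions: 4

4


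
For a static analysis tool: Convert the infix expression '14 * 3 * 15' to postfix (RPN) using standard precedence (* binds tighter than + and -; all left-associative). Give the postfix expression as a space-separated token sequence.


Applying the shunting-yard algorithm:
  Operand 14 -> output
  Push '*' onto operator stack -> op-stack: [*]
  Operand 3 -> output
  See '*' (prec 2); top '*' (prec 2) >= it -> pop '*' to output
  Push '*' onto operator stack -> op-stack: [*]
  Operand 15 -> output
  End of input: pop '*' to output
Postfix result: 14 3 * 15 *

14 3 * 15 *


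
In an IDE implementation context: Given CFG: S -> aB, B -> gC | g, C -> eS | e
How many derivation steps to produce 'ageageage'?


Grammar: S -> aB, B -> gC | g, C -> eS | e
Deriving 'ageageage':
Step 1: S -> aB => aB
Step 2: B -> gC => agC
Step 3: C -> eS => ageS
Step 4: S -> aB => ageaB
Step 5: B -> gC => ageagC
Step 6: C -> eS => ageageS
Step 7: S -> aB => ageageaB
Step 8: B -> gC => ageageagC
Step 9: C -> e => ageageage
Total derivation steps: 9

9


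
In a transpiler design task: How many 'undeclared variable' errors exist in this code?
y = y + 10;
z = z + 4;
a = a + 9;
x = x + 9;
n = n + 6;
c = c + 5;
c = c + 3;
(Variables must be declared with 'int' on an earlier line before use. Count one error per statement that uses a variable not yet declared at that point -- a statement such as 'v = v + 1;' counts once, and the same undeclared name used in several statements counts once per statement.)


Scanning code line by line:
  Line 1: use 'y' -> ERROR (undeclared)
  Line 2: use 'z' -> ERROR (undeclared)
  Line 3: use 'a' -> ERROR (undeclared)
  Line 4: use 'x' -> ERROR (undeclared)
  Line 5: use 'n' -> ERROR (undeclared)
  Line 6: use 'c' -> ERROR (undeclared)
  Line 7: use 'c' -> ERROR (undeclared)
Total undeclared variable errors: 7

7


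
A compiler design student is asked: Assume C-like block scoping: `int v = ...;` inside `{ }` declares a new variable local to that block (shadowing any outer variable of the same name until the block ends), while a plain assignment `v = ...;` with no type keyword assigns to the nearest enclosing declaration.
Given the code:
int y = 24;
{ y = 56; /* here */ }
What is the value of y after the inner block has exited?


Analyzing scoping rules:
Outer scope: declares y = 24
Inner block: 'y = 56;' has no type keyword, so it is an assignment to the outer y (no shadowing)
The assignment changed the outer variable itself, so the new value persists after the block -> 56
Result: 56

56


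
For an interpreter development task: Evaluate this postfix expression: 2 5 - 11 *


Processing tokens left to right:
Push 2, Push 5
Pop 2 and 5, compute 2 - 5 = -3, push -3
Push 11
Pop -3 and 11, compute -3 * 11 = -33, push -33
Stack result: -33

-33


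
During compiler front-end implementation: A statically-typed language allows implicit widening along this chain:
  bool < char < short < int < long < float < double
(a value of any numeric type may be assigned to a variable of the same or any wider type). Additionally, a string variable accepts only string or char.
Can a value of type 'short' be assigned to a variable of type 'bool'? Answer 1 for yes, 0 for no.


Target variable type: bool
Source value type: short
Numeric ranks: short=2, bool=0
Widening allowed iff rank(source) <= rank(target): 2 <= 0? No
Result: 0

0


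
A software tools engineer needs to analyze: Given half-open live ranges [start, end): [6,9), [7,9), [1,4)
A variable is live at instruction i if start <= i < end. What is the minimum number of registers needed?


Live ranges:
  Var0: [6, 9)
  Var1: [7, 9)
  Var2: [1, 4)
Sweep-line events (position, delta, active):
  pos=1 start -> active=1
  pos=4 end -> active=0
  pos=6 start -> active=1
  pos=7 start -> active=2
  pos=9 end -> active=1
  pos=9 end -> active=0
Maximum simultaneous active: 2
Minimum registers needed: 2

2


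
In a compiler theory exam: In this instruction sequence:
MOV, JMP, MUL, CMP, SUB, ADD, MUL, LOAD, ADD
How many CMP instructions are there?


Scanning instruction sequence for CMP:
  Position 1: MOV
  Position 2: JMP
  Position 3: MUL
  Position 4: CMP <- MATCH
  Position 5: SUB
  Position 6: ADD
  Position 7: MUL
  Position 8: LOAD
  Position 9: ADD
Matches at positions: [4]
Total CMP count: 1

1


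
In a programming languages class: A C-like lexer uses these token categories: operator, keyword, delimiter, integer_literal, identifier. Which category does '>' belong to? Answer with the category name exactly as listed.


Token: '>'
Checking categories:
  identifier: no
  integer_literal: no
  operator: YES
  keyword: no
  delimiter: no
Category: operator

operator
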